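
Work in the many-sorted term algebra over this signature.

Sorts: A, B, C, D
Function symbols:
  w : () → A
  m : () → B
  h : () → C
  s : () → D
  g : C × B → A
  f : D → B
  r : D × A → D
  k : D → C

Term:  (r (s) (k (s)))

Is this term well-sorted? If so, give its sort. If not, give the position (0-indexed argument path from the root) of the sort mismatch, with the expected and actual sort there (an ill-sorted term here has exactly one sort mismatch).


ill-sorted at position [1]: expected A, got C

  (s) : D
    (s) : D
  (k (s)) : C
(r (s) (k (s))) : ✗ arg 1 at [1] has sort C, expected A


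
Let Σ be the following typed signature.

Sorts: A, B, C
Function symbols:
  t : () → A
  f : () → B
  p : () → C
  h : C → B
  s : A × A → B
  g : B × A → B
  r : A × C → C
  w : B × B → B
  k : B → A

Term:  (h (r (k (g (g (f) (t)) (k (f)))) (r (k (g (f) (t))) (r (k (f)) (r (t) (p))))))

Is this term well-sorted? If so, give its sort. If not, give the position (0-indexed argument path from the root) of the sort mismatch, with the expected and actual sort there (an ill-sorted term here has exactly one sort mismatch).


well-sorted; sort = B

          (f) : B
          (t) : A
        (g (f) (t)) : B
          (f) : B
        (k (f)) : A
      (g (g (f) (t)) (k (f))) : B
    (k (g (g (f) (t)) (k (f)))) : A
          (f) : B
          (t) : A
        (g (f) (t)) : B
      (k (g (f) (t))) : A
          (f) : B
        (k (f)) : A
          (t) : A
          (p) : C
        (r (t) (p)) : C
      (r (k (f)) (r (t) (p))) : C
    (r (k (g (f) (t))) (r (k (f)) (r (t) (p)))) : C
  (r (k (g (g (f) (t)) (k (f)))) (r (k (g (f) (t))) (r (k (f)) (r (t) (p))))) : C
(h (r (k (g (g (f) (t)) (k (f)))) (r (k (g (f) (t))) (r (k (f)) (r (t) (p)))))) : B


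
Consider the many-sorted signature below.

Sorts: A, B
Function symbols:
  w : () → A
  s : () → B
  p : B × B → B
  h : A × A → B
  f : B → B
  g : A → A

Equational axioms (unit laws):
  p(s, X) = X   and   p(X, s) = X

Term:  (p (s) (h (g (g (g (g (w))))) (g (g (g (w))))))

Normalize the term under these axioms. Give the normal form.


normal form = (h (g (g (g (g (w))))) (g (g (g (w)))))

1. (p (s) (h (g (g (g (g (w))))) (g (g (g (w))))))  →  (h (g (g (g (g (w))))) (g (g (g (w)))))


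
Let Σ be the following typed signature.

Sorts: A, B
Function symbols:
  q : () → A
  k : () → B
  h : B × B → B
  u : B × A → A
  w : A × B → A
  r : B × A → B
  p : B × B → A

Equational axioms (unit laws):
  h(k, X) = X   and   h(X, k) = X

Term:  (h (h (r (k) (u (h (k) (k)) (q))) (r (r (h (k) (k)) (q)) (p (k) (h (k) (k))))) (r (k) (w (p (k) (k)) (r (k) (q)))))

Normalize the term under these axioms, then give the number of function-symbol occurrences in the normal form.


size = 23

1. (h (h (r (k) (u (h (k) (k)) (q))) (r (r (h (k) (k)) (q)) (p (k) (h (k) (k))))) (r (k) (w (p (k) (k)) (r (k) (q)))))  →  (h (h (r (k) (u (k) (q))) (r (r (h (k) (k)) (q)) (p (k) (h (k) (k))))) (r (k) (w (p (k) (k)) (r (k) (q)))))
2. (h (h (r (k) (u (k) (q))) (r (r (h (k) (k)) (q)) (p (k) (h (k) (k))))) (r (k) (w (p (k) (k)) (r (k) (q)))))  →  (h (h (r (k) (u (k) (q))) (r (r (k) (q)) (p (k) (h (k) (k))))) (r (k) (w (p (k) (k)) (r (k) (q)))))
3. (h (h (r (k) (u (k) (q))) (r (r (k) (q)) (p (k) (h (k) (k))))) (r (k) (w (p (k) (k)) (r (k) (q)))))  →  (h (h (r (k) (u (k) (q))) (r (r (k) (q)) (p (k) (k)))) (r (k) (w (p (k) (k)) (r (k) (q)))))
normal form: (h (h (r (k) (u (k) (q))) (r (r (k) (q)) (p (k) (k)))) (r (k) (w (p (k) (k)) (r (k) (q)))))


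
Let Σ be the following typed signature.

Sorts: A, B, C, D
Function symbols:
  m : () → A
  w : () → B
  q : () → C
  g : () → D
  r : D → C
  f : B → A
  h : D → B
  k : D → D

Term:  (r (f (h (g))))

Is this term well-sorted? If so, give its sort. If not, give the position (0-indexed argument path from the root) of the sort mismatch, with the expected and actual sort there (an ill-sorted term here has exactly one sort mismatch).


      (g) : D
    (h (g)) : B
  (f (h (g))) : A
(r (f (h (g)))) : ✗ arg 0 at [0] has sort A, expected D

ill-sorted at position [0]: expected D, got A


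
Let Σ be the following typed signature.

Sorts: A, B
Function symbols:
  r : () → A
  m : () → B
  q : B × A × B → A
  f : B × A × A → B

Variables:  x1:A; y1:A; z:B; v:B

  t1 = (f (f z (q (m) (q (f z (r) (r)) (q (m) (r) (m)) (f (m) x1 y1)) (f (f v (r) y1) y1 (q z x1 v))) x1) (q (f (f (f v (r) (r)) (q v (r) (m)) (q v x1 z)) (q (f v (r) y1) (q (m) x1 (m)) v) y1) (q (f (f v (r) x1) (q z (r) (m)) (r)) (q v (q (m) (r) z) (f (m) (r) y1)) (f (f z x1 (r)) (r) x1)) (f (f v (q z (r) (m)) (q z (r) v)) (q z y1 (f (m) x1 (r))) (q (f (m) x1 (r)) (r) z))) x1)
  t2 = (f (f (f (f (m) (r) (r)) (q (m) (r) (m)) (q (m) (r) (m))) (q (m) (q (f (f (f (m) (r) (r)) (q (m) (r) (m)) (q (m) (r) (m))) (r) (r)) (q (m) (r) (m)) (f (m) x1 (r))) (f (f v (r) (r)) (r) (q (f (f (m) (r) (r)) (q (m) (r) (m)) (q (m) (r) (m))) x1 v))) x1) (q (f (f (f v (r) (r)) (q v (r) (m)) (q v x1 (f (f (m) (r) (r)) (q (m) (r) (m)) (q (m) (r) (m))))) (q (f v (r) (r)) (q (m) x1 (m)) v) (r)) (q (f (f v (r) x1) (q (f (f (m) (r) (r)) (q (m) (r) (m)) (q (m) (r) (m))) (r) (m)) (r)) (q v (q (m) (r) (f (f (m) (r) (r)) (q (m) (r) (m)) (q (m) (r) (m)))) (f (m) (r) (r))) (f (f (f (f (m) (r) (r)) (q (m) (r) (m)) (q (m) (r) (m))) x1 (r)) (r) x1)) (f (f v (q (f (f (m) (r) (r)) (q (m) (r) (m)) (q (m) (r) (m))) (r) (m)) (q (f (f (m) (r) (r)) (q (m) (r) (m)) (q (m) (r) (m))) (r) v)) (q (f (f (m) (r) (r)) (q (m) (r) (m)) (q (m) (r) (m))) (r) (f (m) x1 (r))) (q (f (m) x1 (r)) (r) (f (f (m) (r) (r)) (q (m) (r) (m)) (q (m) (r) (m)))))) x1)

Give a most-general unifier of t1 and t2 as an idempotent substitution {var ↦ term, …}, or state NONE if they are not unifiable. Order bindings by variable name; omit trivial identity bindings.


{y1 ↦ (r), z ↦ (f (f (m) (r) (r)) (q (m) (r) (m)) (q (m) (r) (m)))}


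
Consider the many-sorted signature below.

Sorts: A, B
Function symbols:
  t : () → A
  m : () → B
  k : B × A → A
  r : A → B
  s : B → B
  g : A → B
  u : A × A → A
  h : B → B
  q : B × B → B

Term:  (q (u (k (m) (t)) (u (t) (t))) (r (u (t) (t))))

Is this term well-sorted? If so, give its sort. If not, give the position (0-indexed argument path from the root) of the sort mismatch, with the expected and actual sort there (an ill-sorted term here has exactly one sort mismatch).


ill-sorted at position [0]: expected B, got A

      (m) : B
      (t) : A
    (k (m) (t)) : A
      (t) : A
      (t) : A
    (u (t) (t)) : A
  (u (k (m) (t)) (u (t) (t))) : A
      (t) : A
      (t) : A
    (u (t) (t)) : A
  (r (u (t) (t))) : B
(q (u (k (m) (t)) (u (t) (t))) (r (u (t) (t)))) : ✗ arg 0 at [0] has sort A, expected B


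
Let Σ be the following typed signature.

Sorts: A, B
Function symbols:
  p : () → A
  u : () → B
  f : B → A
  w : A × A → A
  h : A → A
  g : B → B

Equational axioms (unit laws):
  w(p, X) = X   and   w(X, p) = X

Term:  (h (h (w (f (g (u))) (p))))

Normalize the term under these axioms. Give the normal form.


normal form = (h (h (f (g (u)))))

1. (h (h (w (f (g (u))) (p))))  →  (h (h (f (g (u)))))


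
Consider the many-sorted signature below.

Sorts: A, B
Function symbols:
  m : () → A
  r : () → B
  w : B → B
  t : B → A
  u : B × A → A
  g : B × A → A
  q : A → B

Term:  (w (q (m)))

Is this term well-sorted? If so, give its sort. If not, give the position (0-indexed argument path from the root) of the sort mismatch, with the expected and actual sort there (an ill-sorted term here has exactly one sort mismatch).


    (m) : A
  (q (m)) : B
(w (q (m))) : B

well-sorted; sort = B


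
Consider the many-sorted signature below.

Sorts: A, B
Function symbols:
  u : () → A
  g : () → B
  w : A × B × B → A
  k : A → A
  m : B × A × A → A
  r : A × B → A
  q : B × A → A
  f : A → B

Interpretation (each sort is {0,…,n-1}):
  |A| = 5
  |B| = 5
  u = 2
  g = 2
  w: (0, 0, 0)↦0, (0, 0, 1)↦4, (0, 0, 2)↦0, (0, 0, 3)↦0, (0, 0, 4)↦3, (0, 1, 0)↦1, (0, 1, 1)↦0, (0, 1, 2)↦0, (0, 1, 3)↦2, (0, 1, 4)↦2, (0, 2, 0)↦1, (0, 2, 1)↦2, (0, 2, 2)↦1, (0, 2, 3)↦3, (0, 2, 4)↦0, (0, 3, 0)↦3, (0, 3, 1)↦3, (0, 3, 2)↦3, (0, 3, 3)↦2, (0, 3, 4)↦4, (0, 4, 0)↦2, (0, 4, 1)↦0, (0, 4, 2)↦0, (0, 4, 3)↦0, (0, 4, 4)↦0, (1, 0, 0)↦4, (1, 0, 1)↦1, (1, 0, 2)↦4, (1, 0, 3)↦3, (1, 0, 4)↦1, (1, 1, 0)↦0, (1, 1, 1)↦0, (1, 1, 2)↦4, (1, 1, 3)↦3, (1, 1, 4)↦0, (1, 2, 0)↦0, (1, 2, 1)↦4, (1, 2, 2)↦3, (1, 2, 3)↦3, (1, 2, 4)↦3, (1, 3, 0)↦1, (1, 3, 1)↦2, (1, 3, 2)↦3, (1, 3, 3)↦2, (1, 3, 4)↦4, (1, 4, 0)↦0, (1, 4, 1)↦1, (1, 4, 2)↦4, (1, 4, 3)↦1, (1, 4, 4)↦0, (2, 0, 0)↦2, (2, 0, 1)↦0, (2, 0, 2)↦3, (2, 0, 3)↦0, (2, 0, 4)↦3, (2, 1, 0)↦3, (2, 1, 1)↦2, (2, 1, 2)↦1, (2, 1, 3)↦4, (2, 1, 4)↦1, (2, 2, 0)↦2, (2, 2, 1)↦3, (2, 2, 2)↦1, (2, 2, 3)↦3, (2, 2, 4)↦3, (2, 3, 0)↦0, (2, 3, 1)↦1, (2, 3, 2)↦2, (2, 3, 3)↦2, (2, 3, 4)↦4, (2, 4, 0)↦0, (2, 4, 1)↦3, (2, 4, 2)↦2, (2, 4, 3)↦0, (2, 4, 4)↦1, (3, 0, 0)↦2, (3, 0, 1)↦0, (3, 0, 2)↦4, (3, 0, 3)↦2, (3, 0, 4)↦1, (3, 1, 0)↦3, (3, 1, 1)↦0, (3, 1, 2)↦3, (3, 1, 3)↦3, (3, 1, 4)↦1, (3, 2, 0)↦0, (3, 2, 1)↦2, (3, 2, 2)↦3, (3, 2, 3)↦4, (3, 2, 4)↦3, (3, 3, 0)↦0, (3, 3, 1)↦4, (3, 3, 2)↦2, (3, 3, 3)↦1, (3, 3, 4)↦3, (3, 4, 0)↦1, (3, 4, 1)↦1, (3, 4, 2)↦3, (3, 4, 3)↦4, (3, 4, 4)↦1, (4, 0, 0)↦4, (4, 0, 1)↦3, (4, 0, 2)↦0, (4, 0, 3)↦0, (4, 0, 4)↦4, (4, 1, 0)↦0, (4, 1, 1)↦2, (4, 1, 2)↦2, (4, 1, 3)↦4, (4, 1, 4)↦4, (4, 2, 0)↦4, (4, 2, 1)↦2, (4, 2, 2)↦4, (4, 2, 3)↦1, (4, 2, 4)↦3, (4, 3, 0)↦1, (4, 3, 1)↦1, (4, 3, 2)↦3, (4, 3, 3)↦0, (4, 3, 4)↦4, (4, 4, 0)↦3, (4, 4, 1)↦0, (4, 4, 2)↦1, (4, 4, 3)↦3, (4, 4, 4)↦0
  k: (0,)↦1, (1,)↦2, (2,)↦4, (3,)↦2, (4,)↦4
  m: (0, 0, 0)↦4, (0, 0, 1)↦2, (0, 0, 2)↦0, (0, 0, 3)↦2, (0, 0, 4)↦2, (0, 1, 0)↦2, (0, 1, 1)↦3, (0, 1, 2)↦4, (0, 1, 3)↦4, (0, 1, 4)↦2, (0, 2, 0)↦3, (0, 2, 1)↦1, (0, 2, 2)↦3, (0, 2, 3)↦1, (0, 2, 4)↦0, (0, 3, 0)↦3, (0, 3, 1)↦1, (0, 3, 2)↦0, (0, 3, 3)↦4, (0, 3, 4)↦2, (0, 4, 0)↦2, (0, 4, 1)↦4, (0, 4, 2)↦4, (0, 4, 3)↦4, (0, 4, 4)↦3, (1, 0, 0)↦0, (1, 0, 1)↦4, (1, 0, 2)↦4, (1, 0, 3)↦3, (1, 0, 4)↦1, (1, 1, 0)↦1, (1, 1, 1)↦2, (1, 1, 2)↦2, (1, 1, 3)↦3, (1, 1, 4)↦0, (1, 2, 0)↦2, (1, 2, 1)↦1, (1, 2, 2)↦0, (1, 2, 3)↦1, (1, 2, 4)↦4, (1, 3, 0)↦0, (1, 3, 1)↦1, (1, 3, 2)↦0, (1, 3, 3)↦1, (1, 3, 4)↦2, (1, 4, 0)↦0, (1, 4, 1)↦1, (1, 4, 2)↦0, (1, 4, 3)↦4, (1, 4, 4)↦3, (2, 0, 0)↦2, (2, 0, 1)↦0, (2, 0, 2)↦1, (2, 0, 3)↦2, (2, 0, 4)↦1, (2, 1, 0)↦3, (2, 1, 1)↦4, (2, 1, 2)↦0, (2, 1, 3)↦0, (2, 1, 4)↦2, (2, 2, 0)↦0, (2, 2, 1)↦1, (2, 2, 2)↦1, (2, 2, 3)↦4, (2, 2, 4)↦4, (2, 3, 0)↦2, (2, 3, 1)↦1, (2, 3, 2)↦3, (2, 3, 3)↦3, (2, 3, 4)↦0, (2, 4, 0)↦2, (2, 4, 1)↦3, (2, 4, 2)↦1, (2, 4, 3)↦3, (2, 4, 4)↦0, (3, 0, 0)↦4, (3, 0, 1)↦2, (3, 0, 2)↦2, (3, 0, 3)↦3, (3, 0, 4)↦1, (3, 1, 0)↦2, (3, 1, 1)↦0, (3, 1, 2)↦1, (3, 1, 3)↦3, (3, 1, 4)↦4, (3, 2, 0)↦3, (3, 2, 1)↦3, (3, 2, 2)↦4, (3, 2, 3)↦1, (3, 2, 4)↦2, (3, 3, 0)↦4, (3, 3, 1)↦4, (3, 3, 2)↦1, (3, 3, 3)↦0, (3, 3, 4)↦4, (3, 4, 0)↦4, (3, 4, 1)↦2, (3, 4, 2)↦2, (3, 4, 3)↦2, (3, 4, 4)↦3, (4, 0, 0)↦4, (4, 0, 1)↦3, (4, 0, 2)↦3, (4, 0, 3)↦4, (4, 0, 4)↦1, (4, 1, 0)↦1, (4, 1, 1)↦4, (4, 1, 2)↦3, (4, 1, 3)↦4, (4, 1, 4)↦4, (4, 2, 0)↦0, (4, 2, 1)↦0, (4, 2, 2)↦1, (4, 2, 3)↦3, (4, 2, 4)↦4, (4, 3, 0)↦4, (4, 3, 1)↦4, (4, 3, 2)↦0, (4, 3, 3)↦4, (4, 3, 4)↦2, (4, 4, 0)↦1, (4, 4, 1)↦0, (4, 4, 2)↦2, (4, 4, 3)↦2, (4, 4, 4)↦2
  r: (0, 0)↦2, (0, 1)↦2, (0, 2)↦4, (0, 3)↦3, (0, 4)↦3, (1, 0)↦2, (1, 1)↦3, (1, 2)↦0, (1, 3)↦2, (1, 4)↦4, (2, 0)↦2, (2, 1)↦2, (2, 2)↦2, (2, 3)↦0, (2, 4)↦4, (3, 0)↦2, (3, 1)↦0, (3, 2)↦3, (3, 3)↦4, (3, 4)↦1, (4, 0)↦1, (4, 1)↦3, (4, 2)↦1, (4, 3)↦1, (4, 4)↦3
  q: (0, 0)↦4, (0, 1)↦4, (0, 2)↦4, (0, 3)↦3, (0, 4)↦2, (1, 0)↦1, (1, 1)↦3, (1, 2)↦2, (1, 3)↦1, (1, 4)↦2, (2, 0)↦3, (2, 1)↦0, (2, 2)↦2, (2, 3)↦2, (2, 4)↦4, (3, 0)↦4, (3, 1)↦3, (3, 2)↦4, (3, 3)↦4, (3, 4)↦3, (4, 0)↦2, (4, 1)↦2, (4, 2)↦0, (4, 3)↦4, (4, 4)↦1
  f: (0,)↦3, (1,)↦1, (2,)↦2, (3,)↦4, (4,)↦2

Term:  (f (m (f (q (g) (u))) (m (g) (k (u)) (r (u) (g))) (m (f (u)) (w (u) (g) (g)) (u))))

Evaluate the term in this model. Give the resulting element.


  g = 2
  u = 2
  (q (g) (u)) = q(2, 2) = 2
  (f (q (g) (u))) = f(2,) = 2
  g = 2
  u = 2
  (k (u)) = k(2,) = 4
  u = 2
  g = 2
  (r (u) (g)) = r(2, 2) = 2
  (m (g) (k (u)) (r (u) (g))) = m(2, 4, 2) = 1
  u = 2
  (f (u)) = f(2,) = 2
  u = 2
  g = 2
  g = 2
  (w (u) (g) (g)) = w(2, 2, 2) = 1
  u = 2
  (m (f (u)) (w (u) (g) (g)) (u)) = m(2, 1, 2) = 0
  (m (f (q (g) (u))) (m (g) (k (u)) (r (u) (g))) (m (f (u)) (w (u) (g) (g)) (u))) = m(2, 1, 0) = 3
  (f (m (f (q (g) (u))) (m (g) (k (u)) (r (u) (g))) (m (f (u)) (w (u) (g) (g)) (u)))) = f(3,) = 4

value = 4


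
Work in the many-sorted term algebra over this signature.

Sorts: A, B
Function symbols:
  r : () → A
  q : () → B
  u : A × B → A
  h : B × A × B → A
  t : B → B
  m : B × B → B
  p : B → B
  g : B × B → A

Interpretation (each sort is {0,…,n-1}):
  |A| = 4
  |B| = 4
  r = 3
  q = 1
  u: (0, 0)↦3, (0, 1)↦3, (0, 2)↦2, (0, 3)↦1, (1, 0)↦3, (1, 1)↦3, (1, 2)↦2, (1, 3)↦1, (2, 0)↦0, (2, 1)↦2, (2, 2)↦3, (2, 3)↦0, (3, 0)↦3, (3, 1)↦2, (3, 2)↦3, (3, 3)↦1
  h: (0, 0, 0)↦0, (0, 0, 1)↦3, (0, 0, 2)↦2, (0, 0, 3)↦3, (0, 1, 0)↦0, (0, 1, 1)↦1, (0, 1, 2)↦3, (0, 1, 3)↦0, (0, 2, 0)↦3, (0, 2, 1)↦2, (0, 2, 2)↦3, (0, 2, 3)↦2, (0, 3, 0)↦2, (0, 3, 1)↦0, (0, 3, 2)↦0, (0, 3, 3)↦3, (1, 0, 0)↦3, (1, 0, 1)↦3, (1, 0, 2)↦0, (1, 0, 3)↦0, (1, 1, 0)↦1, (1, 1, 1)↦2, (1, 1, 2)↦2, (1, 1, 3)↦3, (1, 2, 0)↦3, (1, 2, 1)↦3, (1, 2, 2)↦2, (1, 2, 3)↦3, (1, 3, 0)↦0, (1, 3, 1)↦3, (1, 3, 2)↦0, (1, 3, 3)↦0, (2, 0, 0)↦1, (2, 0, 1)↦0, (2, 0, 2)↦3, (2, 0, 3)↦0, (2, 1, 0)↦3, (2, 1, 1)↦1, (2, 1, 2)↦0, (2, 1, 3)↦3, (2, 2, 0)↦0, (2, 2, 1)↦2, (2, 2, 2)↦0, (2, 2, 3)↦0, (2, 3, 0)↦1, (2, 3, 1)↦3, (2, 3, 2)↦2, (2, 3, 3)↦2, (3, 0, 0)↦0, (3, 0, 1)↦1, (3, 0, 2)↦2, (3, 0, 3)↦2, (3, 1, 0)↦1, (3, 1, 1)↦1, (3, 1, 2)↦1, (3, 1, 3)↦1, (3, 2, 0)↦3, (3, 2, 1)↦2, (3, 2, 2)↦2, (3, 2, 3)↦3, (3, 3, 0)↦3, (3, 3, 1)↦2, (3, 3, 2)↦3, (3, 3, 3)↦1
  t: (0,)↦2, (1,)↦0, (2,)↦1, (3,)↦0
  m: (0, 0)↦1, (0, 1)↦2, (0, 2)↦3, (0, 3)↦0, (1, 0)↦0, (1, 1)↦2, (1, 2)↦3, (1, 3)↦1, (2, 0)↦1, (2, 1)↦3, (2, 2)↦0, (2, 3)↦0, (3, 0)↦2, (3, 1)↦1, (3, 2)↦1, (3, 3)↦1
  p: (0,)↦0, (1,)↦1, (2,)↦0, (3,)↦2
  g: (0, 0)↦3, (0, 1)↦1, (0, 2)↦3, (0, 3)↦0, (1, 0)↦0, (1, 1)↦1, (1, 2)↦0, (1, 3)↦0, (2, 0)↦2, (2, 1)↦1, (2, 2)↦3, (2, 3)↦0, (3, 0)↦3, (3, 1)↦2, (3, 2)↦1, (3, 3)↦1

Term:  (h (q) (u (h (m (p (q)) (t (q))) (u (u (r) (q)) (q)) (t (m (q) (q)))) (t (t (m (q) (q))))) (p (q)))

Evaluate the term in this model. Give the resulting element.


value = 3

  q = 1
  q = 1
  (p (q)) = p(1,) = 1
  q = 1
  (t (q)) = t(1,) = 0
  (m (p (q)) (t (q))) = m(1, 0) = 0
  r = 3
  q = 1
  (u (r) (q)) = u(3, 1) = 2
  q = 1
  (u (u (r) (q)) (q)) = u(2, 1) = 2
  q = 1
  q = 1
  (m (q) (q)) = m(1, 1) = 2
  (t (m (q) (q))) = t(2,) = 1
  (h (m (p (q)) (t (q))) (u (u (r) (q)) (q)) (t (m (q) (q)))) = h(0, 2, 1) = 2
  q = 1
  q = 1
  (m (q) (q)) = m(1, 1) = 2
  (t (m (q) (q))) = t(2,) = 1
  (t (t (m (q) (q)))) = t(1,) = 0
  (u (h (m (p (q)) (t (q))) (u (u (r) (q)) (q)) (t (m (q) (q)))) (t (t (m (q) (q))))) = u(2, 0) = 0
  q = 1
  (p (q)) = p(1,) = 1
  (h (q) (u (h (m (p (q)) (t (q))) (u (u (r) (q)) (q)) (t (m (q) (q)))) (t (t (m (q) (q))))) (p (q))) = h(1, 0, 1) = 3


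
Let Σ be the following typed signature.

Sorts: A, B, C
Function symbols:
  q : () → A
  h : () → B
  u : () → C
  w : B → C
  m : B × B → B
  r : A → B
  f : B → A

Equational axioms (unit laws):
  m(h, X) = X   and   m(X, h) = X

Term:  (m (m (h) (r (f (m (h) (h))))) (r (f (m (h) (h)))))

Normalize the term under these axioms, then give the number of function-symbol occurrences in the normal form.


1. (m (m (h) (r (f (m (h) (h))))) (r (f (m (h) (h)))))  →  (m (r (f (m (h) (h)))) (r (f (m (h) (h)))))
2. (m (r (f (m (h) (h)))) (r (f (m (h) (h)))))  →  (m (r (f (h))) (r (f (m (h) (h)))))
3. (m (r (f (h))) (r (f (m (h) (h)))))  →  (m (r (f (h))) (r (f (h))))
normal form: (m (r (f (h))) (r (f (h))))

size = 7


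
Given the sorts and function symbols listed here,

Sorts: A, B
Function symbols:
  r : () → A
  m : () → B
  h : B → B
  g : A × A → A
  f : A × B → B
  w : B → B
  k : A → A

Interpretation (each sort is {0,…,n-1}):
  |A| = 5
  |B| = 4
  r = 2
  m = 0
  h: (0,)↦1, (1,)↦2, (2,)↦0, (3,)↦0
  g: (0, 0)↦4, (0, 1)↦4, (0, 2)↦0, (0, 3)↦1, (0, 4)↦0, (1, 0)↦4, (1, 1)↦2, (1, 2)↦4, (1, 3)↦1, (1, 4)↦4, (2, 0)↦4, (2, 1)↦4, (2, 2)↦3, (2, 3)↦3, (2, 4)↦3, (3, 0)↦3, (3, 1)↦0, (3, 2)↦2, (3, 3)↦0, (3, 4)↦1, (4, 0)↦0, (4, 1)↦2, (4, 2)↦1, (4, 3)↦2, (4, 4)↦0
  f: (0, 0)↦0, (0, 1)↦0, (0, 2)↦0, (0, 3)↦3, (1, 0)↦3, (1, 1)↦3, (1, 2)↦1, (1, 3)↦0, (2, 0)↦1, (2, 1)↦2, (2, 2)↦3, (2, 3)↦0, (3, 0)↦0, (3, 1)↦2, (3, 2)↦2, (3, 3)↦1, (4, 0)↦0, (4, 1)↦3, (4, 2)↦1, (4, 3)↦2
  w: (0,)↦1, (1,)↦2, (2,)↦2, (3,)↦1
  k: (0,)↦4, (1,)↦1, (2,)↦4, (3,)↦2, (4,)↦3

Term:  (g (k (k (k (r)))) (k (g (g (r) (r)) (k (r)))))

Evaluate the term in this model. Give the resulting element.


  r = 2
  (k (r)) = k(2,) = 4
  (k (k (r))) = k(4,) = 3
  (k (k (k (r)))) = k(3,) = 2
  r = 2
  r = 2
  (g (r) (r)) = g(2, 2) = 3
  r = 2
  (k (r)) = k(2,) = 4
  (g (g (r) (r)) (k (r))) = g(3, 4) = 1
  (k (g (g (r) (r)) (k (r)))) = k(1,) = 1
  (g (k (k (k (r)))) (k (g (g (r) (r)) (k (r))))) = g(2, 1) = 4

value = 4


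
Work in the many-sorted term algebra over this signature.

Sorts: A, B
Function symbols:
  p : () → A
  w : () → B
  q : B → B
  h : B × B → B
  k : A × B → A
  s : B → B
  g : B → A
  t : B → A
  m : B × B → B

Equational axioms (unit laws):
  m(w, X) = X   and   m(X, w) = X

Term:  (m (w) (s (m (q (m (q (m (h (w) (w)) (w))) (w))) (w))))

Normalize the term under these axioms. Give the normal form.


1. (m (w) (s (m (q (m (q (m (h (w) (w)) (w))) (w))) (w))))  →  (s (m (q (m (q (m (h (w) (w)) (w))) (w))) (w)))
2. (s (m (q (m (q (m (h (w) (w)) (w))) (w))) (w)))  →  (s (q (m (q (m (h (w) (w)) (w))) (w))))
3. (s (q (m (q (m (h (w) (w)) (w))) (w))))  →  (s (q (q (m (h (w) (w)) (w)))))
4. (s (q (q (m (h (w) (w)) (w)))))  →  (s (q (q (h (w) (w)))))

normal form = (s (q (q (h (w) (w)))))


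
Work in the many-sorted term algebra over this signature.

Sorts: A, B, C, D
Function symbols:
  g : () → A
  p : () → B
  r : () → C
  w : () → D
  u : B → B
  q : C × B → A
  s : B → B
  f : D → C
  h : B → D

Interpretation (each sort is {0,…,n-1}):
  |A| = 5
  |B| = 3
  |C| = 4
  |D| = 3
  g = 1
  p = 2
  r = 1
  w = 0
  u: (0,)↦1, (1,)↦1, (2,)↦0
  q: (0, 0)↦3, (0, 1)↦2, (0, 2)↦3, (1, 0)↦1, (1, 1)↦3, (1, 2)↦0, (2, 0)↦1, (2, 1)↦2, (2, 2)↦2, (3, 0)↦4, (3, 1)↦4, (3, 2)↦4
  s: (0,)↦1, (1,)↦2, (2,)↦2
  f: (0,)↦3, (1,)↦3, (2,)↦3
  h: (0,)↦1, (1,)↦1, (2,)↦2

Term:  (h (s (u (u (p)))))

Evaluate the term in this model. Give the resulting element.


  p = 2
  (u (p)) = u(2,) = 0
  (u (u (p))) = u(0,) = 1
  (s (u (u (p)))) = s(1,) = 2
  (h (s (u (u (p))))) = h(2,) = 2

value = 2


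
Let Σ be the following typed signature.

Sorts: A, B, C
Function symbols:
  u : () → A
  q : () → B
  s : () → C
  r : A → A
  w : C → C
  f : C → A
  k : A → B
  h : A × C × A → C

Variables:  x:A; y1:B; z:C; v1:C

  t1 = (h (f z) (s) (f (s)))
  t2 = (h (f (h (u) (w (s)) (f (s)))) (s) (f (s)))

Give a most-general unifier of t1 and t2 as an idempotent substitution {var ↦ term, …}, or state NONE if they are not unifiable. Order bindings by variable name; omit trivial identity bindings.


{z ↦ (h (u) (w (s)) (f (s)))}


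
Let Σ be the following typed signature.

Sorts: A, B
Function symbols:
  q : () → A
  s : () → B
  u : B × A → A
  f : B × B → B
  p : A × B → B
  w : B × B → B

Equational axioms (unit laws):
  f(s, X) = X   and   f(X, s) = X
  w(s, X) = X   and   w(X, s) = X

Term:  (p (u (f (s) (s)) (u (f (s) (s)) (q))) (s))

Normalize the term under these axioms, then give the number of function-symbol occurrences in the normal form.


1. (p (u (f (s) (s)) (u (f (s) (s)) (q))) (s))  →  (p (u (s) (u (f (s) (s)) (q))) (s))
2. (p (u (s) (u (f (s) (s)) (q))) (s))  →  (p (u (s) (u (s) (q))) (s))
normal form: (p (u (s) (u (s) (q))) (s))

size = 7


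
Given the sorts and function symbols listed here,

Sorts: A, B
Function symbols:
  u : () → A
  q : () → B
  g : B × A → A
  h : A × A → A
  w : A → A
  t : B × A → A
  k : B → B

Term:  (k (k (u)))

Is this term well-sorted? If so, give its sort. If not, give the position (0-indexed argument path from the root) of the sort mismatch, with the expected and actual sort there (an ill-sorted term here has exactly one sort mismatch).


    (u) : A
  (k (u)) : ✗ arg 0 at [0, 0] has sort A, expected B

ill-sorted at position [0, 0]: expected B, got A


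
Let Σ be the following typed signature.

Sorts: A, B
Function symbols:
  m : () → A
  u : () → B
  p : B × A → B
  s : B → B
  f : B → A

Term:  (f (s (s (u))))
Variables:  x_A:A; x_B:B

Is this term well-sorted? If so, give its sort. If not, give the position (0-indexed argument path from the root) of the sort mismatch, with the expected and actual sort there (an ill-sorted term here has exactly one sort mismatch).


      (u) : B
    (s (u)) : B
  (s (s (u))) : B
(f (s (s (u)))) : A

well-sorted; sort = A


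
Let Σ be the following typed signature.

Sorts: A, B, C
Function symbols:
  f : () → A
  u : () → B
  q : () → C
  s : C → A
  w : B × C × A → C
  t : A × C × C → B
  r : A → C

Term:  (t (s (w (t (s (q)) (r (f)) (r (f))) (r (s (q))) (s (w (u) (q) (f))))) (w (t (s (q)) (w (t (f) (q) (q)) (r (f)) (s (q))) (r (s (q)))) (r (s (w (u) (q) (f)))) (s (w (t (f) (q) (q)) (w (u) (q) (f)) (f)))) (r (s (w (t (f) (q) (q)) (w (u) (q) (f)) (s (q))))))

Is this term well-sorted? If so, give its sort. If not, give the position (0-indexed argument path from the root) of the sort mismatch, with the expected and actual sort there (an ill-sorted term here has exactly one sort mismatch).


          (q) : C
        (s (q)) : A
          (f) : A
        (r (f)) : C
          (f) : A
        (r (f)) : C
      (t (s (q)) (r (f)) (r (f))) : B
          (q) : C
        (s (q)) : A
      (r (s (q))) : C
          (u) : B
          (q) : C
          (f) : A
        (w (u) (q) (f)) : C
      (s (w (u) (q) (f))) : A
    (w (t (s (q)) (r (f)) (r (f))) (r (s (q))) (s (w (u) (q) (f)))) : C
  (s (w (t (s (q)) (r (f)) (r (f))) (r (s (q))) (s (w (u) (q) (f))))) : A
        (q) : C
      (s (q)) : A
          (f) : A
          (q) : C
          (q) : C
        (t (f) (q) (q)) : B
          (f) : A
        (r (f)) : C
          (q) : C
        (s (q)) : A
      (w (t (f) (q) (q)) (r (f)) (s (q))) : C
          (q) : C
        (s (q)) : A
      (r (s (q))) : C
    (t (s (q)) (w (t (f) (q) (q)) (r (f)) (s (q))) (r (s (q)))) : B
          (u) : B
          (q) : C
          (f) : A
        (w (u) (q) (f)) : C
      (s (w (u) (q) (f))) : A
    (r (s (w (u) (q) (f)))) : C
          (f) : A
          (q) : C
          (q) : C
        (t (f) (q) (q)) : B
          (u) : B
          (q) : C
          (f) : A
        (w (u) (q) (f)) : C
        (f) : A
      (w (t (f) (q) (q)) (w (u) (q) (f)) (f)) : C
    (s (w (t (f) (q) (q)) (w (u) (q) (f)) (f))) : A
  (w (t (s (q)) (w (t (f) (q) (q)) (r (f)) (s (q))) (r (s (q)))) (r (s (w (u) (q) (f)))) (s (w (t (f) (q) (q)) (w (u) (q) (f)) (f)))) : C
          (f) : A
          (q) : C
          (q) : C
        (t (f) (q) (q)) : B
          (u) : B
          (q) : C
          (f) : A
        (w (u) (q) (f)) : C
          (q) : C
        (s (q)) : A
      (w (t (f) (q) (q)) (w (u) (q) (f)) (s (q))) : C
    (s (w (t (f) (q) (q)) (w (u) (q) (f)) (s (q)))) : A
  (r (s (w (t (f) (q) (q)) (w (u) (q) (f)) (s (q))))) : C
(t (s (w (t (s (q)) (r (f)) (r (f))) (r (s (q))) (s (w (u) (q) (f))))) (w (t (s (q)) (w (t (f) (q) (q)) (r (f)) (s (q))) (r (s (q)))) (r (s (w (u) (q) (f)))) (s (w (t (f) (q) (q)) (w (u) (q) (f)) (f)))) (r (s (w (t (f) (q) (q)) (w (u) (q) (f)) (s (q)))))) : B

well-sorted; sort = B


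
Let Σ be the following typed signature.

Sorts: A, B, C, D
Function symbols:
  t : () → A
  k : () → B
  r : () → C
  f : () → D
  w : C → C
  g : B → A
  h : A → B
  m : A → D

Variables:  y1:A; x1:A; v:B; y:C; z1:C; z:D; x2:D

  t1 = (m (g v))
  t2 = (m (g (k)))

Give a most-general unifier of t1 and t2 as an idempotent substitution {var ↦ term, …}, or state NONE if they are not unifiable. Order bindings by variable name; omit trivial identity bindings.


{v ↦ (k)}


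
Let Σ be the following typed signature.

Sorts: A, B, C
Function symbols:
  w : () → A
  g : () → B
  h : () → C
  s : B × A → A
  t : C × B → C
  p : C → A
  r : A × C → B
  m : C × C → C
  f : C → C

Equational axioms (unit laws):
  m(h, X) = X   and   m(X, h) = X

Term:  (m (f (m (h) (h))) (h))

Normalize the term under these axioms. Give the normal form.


1. (m (f (m (h) (h))) (h))  →  (f (m (h) (h)))
2. (f (m (h) (h)))  →  (f (h))

normal form = (f (h))


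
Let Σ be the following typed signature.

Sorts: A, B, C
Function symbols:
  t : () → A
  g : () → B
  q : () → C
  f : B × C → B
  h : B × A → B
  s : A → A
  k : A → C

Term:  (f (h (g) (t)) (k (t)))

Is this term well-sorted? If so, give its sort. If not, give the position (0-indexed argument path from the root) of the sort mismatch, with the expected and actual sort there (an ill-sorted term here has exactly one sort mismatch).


well-sorted; sort = B

    (g) : B
    (t) : A
  (h (g) (t)) : B
    (t) : A
  (k (t)) : C
(f (h (g) (t)) (k (t))) : B


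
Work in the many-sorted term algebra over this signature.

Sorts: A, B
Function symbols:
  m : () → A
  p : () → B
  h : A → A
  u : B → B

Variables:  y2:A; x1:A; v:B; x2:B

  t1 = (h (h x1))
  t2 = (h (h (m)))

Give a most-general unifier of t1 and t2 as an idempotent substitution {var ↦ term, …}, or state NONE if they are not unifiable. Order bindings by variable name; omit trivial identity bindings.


{x1 ↦ (m)}


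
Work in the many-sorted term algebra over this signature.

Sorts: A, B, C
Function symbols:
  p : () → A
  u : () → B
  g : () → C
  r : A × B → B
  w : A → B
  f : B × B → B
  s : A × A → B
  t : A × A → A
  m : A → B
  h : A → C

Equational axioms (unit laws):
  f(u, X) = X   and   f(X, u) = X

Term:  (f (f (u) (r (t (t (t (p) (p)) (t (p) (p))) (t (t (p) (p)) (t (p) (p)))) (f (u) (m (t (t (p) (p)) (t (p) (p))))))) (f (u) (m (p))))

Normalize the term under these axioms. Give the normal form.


1. (f (f (u) (r (t (t (t (p) (p)) (t (p) (p))) (t (t (p) (p)) (t (p) (p)))) (f (u) (m (t (t (p) (p)) (t (p) (p))))))) (f (u) (m (p))))  →  (f (r (t (t (t (p) (p)) (t (p) (p))) (t (t (p) (p)) (t (p) (p)))) (f (u) (m (t (t (p) (p)) (t (p) (p)))))) (f (u) (m (p))))
2. (f (r (t (t (t (p) (p)) (t (p) (p))) (t (t (p) (p)) (t (p) (p)))) (f (u) (m (t (t (p) (p)) (t (p) (p)))))) (f (u) (m (p))))  →  (f (r (t (t (t (p) (p)) (t (p) (p))) (t (t (p) (p)) (t (p) (p)))) (m (t (t (p) (p)) (t (p) (p))))) (f (u) (m (p))))
3. (f (r (t (t (t (p) (p)) (t (p) (p))) (t (t (p) (p)) (t (p) (p)))) (m (t (t (p) (p)) (t (p) (p))))) (f (u) (m (p))))  →  (f (r (t (t (t (p) (p)) (t (p) (p))) (t (t (p) (p)) (t (p) (p)))) (m (t (t (p) (p)) (t (p) (p))))) (m (p)))

normal form = (f (r (t (t (t (p) (p)) (t (p) (p))) (t (t (p) (p)) (t (p) (p)))) (m (t (t (p) (p)) (t (p) (p))))) (m (p)))


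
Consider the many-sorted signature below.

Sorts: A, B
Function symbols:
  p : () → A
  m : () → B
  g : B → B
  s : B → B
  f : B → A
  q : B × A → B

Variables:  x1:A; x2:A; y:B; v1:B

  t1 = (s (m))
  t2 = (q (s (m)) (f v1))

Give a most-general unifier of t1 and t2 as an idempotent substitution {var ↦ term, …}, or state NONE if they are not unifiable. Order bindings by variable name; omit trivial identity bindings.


head clash or occurs-check failure — not unifiable

NONE (not unifiable)


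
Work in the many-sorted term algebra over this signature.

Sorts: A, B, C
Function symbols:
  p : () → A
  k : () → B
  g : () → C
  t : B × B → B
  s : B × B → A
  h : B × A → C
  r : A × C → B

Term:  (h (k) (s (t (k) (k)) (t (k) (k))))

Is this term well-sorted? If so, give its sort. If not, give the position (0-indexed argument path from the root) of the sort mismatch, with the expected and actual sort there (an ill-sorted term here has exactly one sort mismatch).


well-sorted; sort = C

  (k) : B
      (k) : B
      (k) : B
    (t (k) (k)) : B
      (k) : B
      (k) : B
    (t (k) (k)) : B
  (s (t (k) (k)) (t (k) (k))) : A
(h (k) (s (t (k) (k)) (t (k) (k)))) : C


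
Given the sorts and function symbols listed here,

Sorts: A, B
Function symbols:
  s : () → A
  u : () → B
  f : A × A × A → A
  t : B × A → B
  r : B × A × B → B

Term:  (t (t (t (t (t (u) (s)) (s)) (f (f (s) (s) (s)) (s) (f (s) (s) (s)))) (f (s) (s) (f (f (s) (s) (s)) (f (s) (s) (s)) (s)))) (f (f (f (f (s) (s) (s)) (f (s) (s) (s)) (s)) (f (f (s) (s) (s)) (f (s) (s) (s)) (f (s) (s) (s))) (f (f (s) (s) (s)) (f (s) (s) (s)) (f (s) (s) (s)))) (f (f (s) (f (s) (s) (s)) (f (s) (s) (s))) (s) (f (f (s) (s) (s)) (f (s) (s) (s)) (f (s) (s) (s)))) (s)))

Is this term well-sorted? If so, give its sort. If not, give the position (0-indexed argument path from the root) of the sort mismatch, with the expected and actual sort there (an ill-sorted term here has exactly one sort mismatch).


well-sorted; sort = B

          (u) : B
          (s) : A
        (t (u) (s)) : B
        (s) : A
      (t (t (u) (s)) (s)) : B
          (s) : A
          (s) : A
          (s) : A
        (f (s) (s) (s)) : A
        (s) : A
          (s) : A
          (s) : A
          (s) : A
        (f (s) (s) (s)) : A
      (f (f (s) (s) (s)) (s) (f (s) (s) (s))) : A
    (t (t (t (u) (s)) (s)) (f (f (s) (s) (s)) (s) (f (s) (s) (s)))) : B
      (s) : A
      (s) : A
          (s) : A
          (s) : A
          (s) : A
        (f (s) (s) (s)) : A
          (s) : A
          (s) : A
          (s) : A
        (f (s) (s) (s)) : A
        (s) : A
      (f (f (s) (s) (s)) (f (s) (s) (s)) (s)) : A
    (f (s) (s) (f (f (s) (s) (s)) (f (s) (s) (s)) (s))) : A
  (t (t (t (t (u) (s)) (s)) (f (f (s) (s) (s)) (s) (f (s) (s) (s)))) (f (s) (s) (f (f (s) (s) (s)) (f (s) (s) (s)) (s)))) : B
          (s) : A
          (s) : A
          (s) : A
        (f (s) (s) (s)) : A
          (s) : A
          (s) : A
          (s) : A
        (f (s) (s) (s)) : A
        (s) : A
      (f (f (s) (s) (s)) (f (s) (s) (s)) (s)) : A
          (s) : A
          (s) : A
          (s) : A
        (f (s) (s) (s)) : A
          (s) : A
          (s) : A
          (s) : A
        (f (s) (s) (s)) : A
          (s) : A
          (s) : A
          (s) : A
        (f (s) (s) (s)) : A
      (f (f (s) (s) (s)) (f (s) (s) (s)) (f (s) (s) (s))) : A
          (s) : A
          (s) : A
          (s) : A
        (f (s) (s) (s)) : A
          (s) : A
          (s) : A
          (s) : A
        (f (s) (s) (s)) : A
          (s) : A
          (s) : A
          (s) : A
        (f (s) (s) (s)) : A
      (f (f (s) (s) (s)) (f (s) (s) (s)) (f (s) (s) (s))) : A
    (f (f (f (s) (s) (s)) (f (s) (s) (s)) (s)) (f (f (s) (s) (s)) (f (s) (s) (s)) (f (s) (s) (s))) (f (f (s) (s) (s)) (f (s) (s) (s)) (f (s) (s) (s)))) : A
        (s) : A
          (s) : A
          (s) : A
          (s) : A
        (f (s) (s) (s)) : A
          (s) : A
          (s) : A
          (s) : A
        (f (s) (s) (s)) : A
      (f (s) (f (s) (s) (s)) (f (s) (s) (s))) : A
      (s) : A
          (s) : A
          (s) : A
          (s) : A
        (f (s) (s) (s)) : A
          (s) : A
          (s) : A
          (s) : A
        (f (s) (s) (s)) : A
          (s) : A
          (s) : A
          (s) : A
        (f (s) (s) (s)) : A
      (f (f (s) (s) (s)) (f (s) (s) (s)) (f (s) (s) (s))) : A
    (f (f (s) (f (s) (s) (s)) (f (s) (s) (s))) (s) (f (f (s) (s) (s)) (f (s) (s) (s)) (f (s) (s) (s)))) : A
    (s) : A
  (f (f (f (f (s) (s) (s)) (f (s) (s) (s)) (s)) (f (f (s) (s) (s)) (f (s) (s) (s)) (f (s) (s) (s))) (f (f (s) (s) (s)) (f (s) (s) (s)) (f (s) (s) (s)))) (f (f (s) (f (s) (s) (s)) (f (s) (s) (s))) (s) (f (f (s) (s) (s)) (f (s) (s) (s)) (f (s) (s) (s)))) (s)) : A
(t (t (t (t (t (u) (s)) (s)) (f (f (s) (s) (s)) (s) (f (s) (s) (s)))) (f (s) (s) (f (f (s) (s) (s)) (f (s) (s) (s)) (s)))) (f (f (f (f (s) (s) (s)) (f (s) (s) (s)) (s)) (f (f (s) (s) (s)) (f (s) (s) (s)) (f (s) (s) (s))) (f (f (s) (s) (s)) (f (s) (s) (s)) (f (s) (s) (s)))) (f (f (s) (f (s) (s) (s)) (f (s) (s) (s))) (s) (f (f (s) (s) (s)) (f (s) (s) (s)) (f (s) (s) (s)))) (s))) : B


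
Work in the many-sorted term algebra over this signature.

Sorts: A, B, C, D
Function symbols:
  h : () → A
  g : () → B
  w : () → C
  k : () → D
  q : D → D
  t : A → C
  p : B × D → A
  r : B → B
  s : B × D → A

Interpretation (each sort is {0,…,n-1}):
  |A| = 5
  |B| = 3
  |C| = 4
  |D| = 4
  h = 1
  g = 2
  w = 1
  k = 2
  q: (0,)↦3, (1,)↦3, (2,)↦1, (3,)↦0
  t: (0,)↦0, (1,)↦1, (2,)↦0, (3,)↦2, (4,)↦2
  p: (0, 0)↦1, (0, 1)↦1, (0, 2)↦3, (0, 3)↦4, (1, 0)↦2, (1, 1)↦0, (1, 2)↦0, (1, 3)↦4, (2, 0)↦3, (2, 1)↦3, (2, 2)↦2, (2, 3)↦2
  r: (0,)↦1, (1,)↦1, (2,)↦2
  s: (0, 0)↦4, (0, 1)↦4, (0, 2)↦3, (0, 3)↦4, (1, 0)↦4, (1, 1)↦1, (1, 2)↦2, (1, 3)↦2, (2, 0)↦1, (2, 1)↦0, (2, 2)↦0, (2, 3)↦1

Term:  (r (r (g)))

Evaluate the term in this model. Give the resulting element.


  g = 2
  (r (g)) = r(2,) = 2
  (r (r (g))) = r(2,) = 2

value = 2


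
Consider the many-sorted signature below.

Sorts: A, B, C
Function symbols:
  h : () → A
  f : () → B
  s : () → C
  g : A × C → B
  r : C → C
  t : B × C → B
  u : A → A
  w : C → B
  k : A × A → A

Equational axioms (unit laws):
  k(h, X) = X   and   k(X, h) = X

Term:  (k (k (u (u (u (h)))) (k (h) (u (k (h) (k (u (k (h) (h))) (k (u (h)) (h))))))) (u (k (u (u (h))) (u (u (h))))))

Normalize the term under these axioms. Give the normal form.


1. (k (k (u (u (u (h)))) (k (h) (u (k (h) (k (u (k (h) (h))) (k (u (h)) (h))))))) (u (k (u (u (h))) (u (u (h))))))  →  (k (k (u (u (u (h)))) (u (k (h) (k (u (k (h) (h))) (k (u (h)) (h)))))) (u (k (u (u (h))) (u (u (h))))))
2. (k (k (u (u (u (h)))) (u (k (h) (k (u (k (h) (h))) (k (u (h)) (h)))))) (u (k (u (u (h))) (u (u (h))))))  →  (k (k (u (u (u (h)))) (u (k (u (k (h) (h))) (k (u (h)) (h))))) (u (k (u (u (h))) (u (u (h))))))
3. (k (k (u (u (u (h)))) (u (k (u (k (h) (h))) (k (u (h)) (h))))) (u (k (u (u (h))) (u (u (h))))))  →  (k (k (u (u (u (h)))) (u (k (u (h)) (k (u (h)) (h))))) (u (k (u (u (h))) (u (u (h))))))
4. (k (k (u (u (u (h)))) (u (k (u (h)) (k (u (h)) (h))))) (u (k (u (u (h))) (u (u (h))))))  →  (k (k (u (u (u (h)))) (u (k (u (h)) (u (h))))) (u (k (u (u (h))) (u (u (h))))))

normal form = (k (k (u (u (u (h)))) (u (k (u (h)) (u (h))))) (u (k (u (u (h))) (u (u (h))))))


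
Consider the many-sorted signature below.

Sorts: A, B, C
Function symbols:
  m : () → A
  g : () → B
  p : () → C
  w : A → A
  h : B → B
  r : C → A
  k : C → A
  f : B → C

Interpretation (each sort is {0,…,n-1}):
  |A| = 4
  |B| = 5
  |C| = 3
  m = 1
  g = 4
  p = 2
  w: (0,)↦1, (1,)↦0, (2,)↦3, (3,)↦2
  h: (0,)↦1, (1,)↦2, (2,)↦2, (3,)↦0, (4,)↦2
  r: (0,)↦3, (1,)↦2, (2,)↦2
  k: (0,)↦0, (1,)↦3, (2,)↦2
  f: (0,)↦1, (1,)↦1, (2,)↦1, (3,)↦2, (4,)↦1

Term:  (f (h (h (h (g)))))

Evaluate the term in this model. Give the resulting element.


  g = 4
  (h (g)) = h(4,) = 2
  (h (h (g))) = h(2,) = 2
  (h (h (h (g)))) = h(2,) = 2
  (f (h (h (h (g))))) = f(2,) = 1

value = 1


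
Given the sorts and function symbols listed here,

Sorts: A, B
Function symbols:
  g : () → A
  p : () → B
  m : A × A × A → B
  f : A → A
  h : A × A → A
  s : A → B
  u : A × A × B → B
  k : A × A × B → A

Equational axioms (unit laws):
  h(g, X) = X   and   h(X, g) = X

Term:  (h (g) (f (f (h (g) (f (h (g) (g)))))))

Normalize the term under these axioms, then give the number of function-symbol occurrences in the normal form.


1. (h (g) (f (f (h (g) (f (h (g) (g)))))))  →  (f (f (h (g) (f (h (g) (g))))))
2. (f (f (h (g) (f (h (g) (g))))))  →  (f (f (f (h (g) (g)))))
3. (f (f (f (h (g) (g)))))  →  (f (f (f (g))))
normal form: (f (f (f (g))))

size = 4


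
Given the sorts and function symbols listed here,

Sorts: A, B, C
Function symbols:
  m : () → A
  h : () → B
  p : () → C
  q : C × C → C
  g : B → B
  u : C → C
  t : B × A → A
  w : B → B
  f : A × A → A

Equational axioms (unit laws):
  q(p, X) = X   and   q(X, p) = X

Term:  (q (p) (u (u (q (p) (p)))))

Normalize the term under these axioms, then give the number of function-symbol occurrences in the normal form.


size = 3

1. (q (p) (u (u (q (p) (p)))))  →  (u (u (q (p) (p))))
2. (u (u (q (p) (p))))  →  (u (u (p)))
normal form: (u (u (p)))


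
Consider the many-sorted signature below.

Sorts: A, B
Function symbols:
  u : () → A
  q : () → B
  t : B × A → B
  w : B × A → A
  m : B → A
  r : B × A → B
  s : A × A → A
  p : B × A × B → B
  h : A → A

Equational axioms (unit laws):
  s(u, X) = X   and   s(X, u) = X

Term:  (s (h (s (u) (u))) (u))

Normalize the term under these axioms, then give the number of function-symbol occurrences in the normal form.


1. (s (h (s (u) (u))) (u))  →  (h (s (u) (u)))
2. (h (s (u) (u)))  →  (h (u))
normal form: (h (u))

size = 2


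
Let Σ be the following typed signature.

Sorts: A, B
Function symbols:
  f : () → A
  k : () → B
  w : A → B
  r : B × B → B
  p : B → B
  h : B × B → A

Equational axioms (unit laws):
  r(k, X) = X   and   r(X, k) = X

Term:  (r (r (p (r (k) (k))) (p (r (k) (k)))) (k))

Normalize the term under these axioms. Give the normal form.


normal form = (r (p (k)) (p (k)))

1. (r (r (p (r (k) (k))) (p (r (k) (k)))) (k))  →  (r (p (r (k) (k))) (p (r (k) (k))))
2. (r (p (r (k) (k))) (p (r (k) (k))))  →  (r (p (k)) (p (r (k) (k))))
3. (r (p (k)) (p (r (k) (k))))  →  (r (p (k)) (p (k)))


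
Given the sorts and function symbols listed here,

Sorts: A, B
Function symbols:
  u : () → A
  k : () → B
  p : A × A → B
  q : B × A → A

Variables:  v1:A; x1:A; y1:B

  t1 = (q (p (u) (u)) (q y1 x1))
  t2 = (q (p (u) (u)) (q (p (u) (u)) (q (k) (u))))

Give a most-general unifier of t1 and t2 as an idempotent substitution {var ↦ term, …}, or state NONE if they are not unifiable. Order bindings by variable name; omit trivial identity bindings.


{x1 ↦ (q (k) (u)), y1 ↦ (p (u) (u))}


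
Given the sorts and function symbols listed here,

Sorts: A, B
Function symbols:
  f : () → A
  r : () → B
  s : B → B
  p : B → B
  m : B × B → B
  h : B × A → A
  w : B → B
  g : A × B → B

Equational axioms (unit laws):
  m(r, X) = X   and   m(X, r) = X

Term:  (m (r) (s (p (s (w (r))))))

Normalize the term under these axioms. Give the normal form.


normal form = (s (p (s (w (r)))))

1. (m (r) (s (p (s (w (r))))))  →  (s (p (s (w (r)))))


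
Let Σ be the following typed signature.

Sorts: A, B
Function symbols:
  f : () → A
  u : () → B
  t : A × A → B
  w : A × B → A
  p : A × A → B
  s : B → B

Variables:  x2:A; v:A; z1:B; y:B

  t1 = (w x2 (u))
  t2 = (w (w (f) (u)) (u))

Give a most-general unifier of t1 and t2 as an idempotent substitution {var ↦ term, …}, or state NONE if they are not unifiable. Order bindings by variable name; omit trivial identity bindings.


{x2 ↦ (w (f) (u))}
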